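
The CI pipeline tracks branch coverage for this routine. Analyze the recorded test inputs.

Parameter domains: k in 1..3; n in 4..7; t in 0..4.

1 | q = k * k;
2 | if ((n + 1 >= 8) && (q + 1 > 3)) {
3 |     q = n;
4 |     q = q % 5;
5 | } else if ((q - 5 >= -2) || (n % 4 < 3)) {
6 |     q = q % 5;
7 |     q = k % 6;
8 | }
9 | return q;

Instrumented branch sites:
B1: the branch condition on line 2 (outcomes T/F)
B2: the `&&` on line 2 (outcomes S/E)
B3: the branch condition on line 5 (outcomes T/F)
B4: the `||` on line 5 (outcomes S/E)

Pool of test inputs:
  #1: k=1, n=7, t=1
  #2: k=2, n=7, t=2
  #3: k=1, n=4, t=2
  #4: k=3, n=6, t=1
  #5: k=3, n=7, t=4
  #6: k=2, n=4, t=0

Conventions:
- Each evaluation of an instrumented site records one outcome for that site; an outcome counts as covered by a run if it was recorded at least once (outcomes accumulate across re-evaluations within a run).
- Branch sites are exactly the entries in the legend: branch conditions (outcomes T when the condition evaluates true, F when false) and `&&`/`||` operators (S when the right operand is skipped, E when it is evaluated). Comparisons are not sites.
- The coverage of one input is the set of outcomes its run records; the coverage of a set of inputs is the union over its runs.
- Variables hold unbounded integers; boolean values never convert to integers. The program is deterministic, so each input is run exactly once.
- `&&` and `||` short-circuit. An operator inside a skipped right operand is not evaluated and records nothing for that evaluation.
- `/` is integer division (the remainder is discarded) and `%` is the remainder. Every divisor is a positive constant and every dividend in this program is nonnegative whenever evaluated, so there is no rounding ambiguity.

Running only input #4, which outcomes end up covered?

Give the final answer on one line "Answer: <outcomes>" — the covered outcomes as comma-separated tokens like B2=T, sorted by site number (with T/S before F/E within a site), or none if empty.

Event log for input #4 (k=3, n=6, t=1):
  B2->S, B1->F, B4->S, B3->T
collecting distinct outcomes: B1=F, B2=S, B3=T, B4=S

Answer: B1=F, B2=S, B3=T, B4=S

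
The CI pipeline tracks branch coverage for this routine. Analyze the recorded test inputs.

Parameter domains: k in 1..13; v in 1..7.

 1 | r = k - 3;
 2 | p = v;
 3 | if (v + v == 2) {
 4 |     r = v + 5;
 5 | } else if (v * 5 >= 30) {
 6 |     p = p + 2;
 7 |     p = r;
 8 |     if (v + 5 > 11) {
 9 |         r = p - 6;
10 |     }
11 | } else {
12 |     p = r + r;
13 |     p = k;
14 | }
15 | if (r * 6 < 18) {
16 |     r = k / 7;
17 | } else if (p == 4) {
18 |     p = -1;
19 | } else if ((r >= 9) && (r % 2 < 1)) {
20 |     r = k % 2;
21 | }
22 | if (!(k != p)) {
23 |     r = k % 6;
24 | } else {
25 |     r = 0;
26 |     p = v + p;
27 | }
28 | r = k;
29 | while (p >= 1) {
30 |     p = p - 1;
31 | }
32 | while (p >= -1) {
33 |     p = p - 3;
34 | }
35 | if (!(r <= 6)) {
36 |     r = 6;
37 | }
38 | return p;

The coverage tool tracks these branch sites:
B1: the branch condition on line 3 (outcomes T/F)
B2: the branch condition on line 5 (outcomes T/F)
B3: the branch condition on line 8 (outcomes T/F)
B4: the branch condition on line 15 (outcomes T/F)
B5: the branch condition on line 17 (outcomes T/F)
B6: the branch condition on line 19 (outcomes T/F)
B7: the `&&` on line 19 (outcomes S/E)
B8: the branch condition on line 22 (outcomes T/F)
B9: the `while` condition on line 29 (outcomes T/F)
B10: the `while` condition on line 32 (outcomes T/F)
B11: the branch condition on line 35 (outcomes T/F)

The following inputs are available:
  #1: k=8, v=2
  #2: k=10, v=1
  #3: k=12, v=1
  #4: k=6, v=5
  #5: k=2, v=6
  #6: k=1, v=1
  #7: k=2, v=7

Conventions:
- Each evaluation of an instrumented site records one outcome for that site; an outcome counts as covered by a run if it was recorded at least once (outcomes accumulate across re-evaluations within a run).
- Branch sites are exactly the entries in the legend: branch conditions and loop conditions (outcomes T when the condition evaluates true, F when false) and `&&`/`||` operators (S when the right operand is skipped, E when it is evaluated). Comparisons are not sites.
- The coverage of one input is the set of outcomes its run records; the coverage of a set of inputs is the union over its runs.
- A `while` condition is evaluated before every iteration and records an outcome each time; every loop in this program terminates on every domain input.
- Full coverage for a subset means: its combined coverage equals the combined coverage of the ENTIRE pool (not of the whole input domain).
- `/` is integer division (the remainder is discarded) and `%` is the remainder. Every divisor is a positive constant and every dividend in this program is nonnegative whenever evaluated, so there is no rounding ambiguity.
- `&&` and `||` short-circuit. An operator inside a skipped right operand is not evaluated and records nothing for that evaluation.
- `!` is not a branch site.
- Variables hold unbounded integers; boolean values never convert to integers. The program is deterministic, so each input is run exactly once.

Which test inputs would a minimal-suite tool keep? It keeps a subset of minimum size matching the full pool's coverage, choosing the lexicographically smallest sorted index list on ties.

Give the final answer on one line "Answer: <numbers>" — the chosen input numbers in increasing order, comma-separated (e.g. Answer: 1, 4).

test 1 (k=8, v=2) fires B1->F, B2->F, B4->F, B5->F, B7->S, B6->F, B8->T, B9->T, B9->T, B9->T, B9->T, B9->T, B9->T, B9->T, ...; hits B1=F, B2=F, B4=F, B5=F, B6=F, B7=S, B8=T, B9=T, B9=F, B10=T, B10=F, B11=T
test 2 (k=10, v=1) fires B1->T, B4->F, B5->F, B7->S, B6->F, B8->F, B9->T, B9->T, B9->F, B10->T, B10->F, B11->T; hits B1=T, B4=F, B5=F, B6=F, B7=S, B8=F, B9=T, B9=F, B10=T, B10=F, B11=T
test 3 (k=12, v=1) fires B1->T, B4->F, B5->F, B7->S, B6->F, B8->F, B9->T, B9->T, B9->F, B10->T, B10->F, B11->T; hits B1=T, B4=F, B5=F, B6=F, B7=S, B8=F, B9=T, B9=F, B10=T, B10=F, B11=T
test 4 (k=6, v=5) fires B1->F, B2->F, B4->F, B5->F, B7->S, B6->F, B8->T, B9->T, B9->T, B9->T, B9->T, B9->T, B9->T, B9->F, ...; hits B1=F, B2=F, B4=F, B5=F, B6=F, B7=S, B8=T, B9=T, B9=F, B10=T, B10=F, B11=F
test 5 (k=2, v=6) fires B1->F, B2->T, B3->F, B4->T, B8->F, B9->T, B9->T, B9->T, B9->T, B9->T, B9->F, B10->T, B10->F, B11->F; hits B1=F, B2=T, B3=F, B4=T, B8=F, B9=T, B9=F, B10=T, B10=F, B11=F
test 6 (k=1, v=1) fires B1->T, B4->F, B5->F, B7->S, B6->F, B8->T, B9->T, B9->F, B10->T, B10->F, B11->F; hits B1=T, B4=F, B5=F, B6=F, B7=S, B8=T, B9=T, B9=F, B10=T, B10=F, B11=F
test 7 (k=2, v=7) fires B1->F, B2->T, B3->T, B4->T, B8->F, B9->T, B9->T, B9->T, B9->T, B9->T, B9->T, B9->F, B10->T, B10->F, ...; hits B1=F, B2=T, B3=T, B4=T, B8=F, B9=T, B9=F, B10=T, B10=F, B11=F
the full pool covers 19 outcomes: B1=T, B1=F, B2=T, B2=F, B3=T, B3=F, B4=T, B4=F, B5=F, B6=F, B7=S, B8=T, B8=F, B9=T, B9=F, B10=T, B10=F, B11=T, B11=F
every size-1 subset falls short of the 19 outcomes (best: 12/19)
every size-2 subset falls short of the 19 outcomes (best: 17/19)
every size-3 subset falls short of the 19 outcomes (best: 18/19)
size 4: inputs {1, 2, 5, 7} cover all 19 outcomes, and no lexicographically smaller subset of this size does

Answer: 1, 2, 5, 7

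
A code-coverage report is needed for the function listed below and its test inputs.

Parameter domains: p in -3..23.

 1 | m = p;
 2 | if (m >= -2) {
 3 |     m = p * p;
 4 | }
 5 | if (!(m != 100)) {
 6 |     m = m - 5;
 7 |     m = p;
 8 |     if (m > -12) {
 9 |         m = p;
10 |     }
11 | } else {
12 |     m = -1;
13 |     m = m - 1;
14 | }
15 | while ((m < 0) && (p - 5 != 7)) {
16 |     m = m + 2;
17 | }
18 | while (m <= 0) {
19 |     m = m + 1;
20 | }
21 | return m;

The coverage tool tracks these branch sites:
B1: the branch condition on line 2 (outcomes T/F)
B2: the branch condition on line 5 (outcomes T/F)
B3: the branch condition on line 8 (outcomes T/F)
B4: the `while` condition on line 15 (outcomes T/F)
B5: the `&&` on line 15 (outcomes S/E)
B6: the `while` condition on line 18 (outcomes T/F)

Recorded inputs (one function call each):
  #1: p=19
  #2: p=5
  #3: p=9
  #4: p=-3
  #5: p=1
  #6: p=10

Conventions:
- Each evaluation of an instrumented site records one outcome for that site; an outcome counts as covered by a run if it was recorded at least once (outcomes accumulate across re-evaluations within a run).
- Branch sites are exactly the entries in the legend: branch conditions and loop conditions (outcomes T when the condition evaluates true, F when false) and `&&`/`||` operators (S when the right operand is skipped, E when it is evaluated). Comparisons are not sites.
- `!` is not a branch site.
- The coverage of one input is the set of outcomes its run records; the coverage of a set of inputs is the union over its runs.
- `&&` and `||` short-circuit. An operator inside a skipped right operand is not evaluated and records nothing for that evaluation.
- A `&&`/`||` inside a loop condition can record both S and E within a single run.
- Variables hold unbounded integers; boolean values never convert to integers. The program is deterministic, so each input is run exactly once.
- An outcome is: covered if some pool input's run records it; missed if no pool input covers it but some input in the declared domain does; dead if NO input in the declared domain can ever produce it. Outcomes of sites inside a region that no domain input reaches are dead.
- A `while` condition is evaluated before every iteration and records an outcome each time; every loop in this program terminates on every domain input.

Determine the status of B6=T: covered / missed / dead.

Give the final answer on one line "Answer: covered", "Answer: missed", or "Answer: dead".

B6=T is recorded by pool input(s) 1, 2, 3, 4, 5 -> covered

Answer: covered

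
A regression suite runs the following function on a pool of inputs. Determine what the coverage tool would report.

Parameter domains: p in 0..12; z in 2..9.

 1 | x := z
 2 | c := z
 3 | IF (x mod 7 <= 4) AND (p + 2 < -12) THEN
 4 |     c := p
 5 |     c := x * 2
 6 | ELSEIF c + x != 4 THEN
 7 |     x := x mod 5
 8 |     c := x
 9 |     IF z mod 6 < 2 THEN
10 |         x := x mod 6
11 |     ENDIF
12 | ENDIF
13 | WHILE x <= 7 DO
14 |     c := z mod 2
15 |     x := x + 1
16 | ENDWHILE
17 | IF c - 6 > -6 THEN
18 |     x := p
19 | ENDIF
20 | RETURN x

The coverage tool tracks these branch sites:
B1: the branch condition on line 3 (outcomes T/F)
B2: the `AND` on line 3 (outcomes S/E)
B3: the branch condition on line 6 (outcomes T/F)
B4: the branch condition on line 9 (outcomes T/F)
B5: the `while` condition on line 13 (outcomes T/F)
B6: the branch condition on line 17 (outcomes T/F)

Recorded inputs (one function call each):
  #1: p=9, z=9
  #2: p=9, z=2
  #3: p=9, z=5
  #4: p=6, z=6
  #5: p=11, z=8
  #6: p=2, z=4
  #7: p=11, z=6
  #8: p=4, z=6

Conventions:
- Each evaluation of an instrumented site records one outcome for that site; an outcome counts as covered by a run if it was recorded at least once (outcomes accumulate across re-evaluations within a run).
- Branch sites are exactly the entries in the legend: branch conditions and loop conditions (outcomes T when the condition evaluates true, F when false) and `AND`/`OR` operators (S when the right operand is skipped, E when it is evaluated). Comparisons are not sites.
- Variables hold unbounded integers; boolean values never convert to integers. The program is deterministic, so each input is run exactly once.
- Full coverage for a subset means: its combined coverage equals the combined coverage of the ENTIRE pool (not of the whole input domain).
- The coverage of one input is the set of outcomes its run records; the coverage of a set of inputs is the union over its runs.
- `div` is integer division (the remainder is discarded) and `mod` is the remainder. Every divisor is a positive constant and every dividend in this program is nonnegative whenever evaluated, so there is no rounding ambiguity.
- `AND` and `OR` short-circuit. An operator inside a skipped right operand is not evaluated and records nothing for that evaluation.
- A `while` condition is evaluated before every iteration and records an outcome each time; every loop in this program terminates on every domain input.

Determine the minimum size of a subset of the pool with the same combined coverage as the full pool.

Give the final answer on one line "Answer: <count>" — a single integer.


input #1, p=9, z=9: events B2->E, B1->F, B3->T, B4->F, B5->T, B5->T, B5->T, B5->T, B5->F, B6->T; outcomes B1=F, B2=E, B3=T, B4=F, B5=T, B5=F, B6=T
input #2, p=9, z=2: events B2->E, B1->F, B3->F, B5->T, B5->T, B5->T, B5->T, B5->T, B5->T, B5->F, B6->F; outcomes B1=F, B2=E, B3=F, B5=T, B5=F, B6=F
input #3, p=9, z=5: events B2->S, B1->F, B3->T, B4->F, B5->T, B5->T, B5->T, B5->T, B5->T, B5->T, B5->T, B5->T, B5->F, B6->T; outcomes B1=F, B2=S, B3=T, B4=F, B5=T, B5=F, B6=T
input #4, p=6, z=6: events B2->S, B1->F, B3->T, B4->T, B5->T, B5->T, B5->T, B5->T, B5->T, B5->T, B5->T, B5->F, B6->F; outcomes B1=F, B2=S, B3=T, B4=T, B5=T, B5=F, B6=F
input #5, p=11, z=8: events B2->E, B1->F, B3->T, B4->F, B5->T, B5->T, B5->T, B5->T, B5->T, B5->F, B6->F; outcomes B1=F, B2=E, B3=T, B4=F, B5=T, B5=F, B6=F
input #6, p=2, z=4: events B2->E, B1->F, B3->T, B4->F, B5->T, B5->T, B5->T, B5->T, B5->F, B6->F; outcomes B1=F, B2=E, B3=T, B4=F, B5=T, B5=F, B6=F
input #7, p=11, z=6: events B2->S, B1->F, B3->T, B4->T, B5->T, B5->T, B5->T, B5->T, B5->T, B5->T, B5->T, B5->F, B6->F; outcomes B1=F, B2=S, B3=T, B4=T, B5=T, B5=F, B6=F
input #8, p=4, z=6: events B2->S, B1->F, B3->T, B4->T, B5->T, B5->T, B5->T, B5->T, B5->T, B5->T, B5->T, B5->F, B6->F; outcomes B1=F, B2=S, B3=T, B4=T, B5=T, B5=F, B6=F
together the pool reaches 11 outcomes: B1=F, B2=S, B2=E, B3=T, B3=F, B4=T, B4=F, B5=T, B5=F, B6=T, B6=F
no size-1 subset reaches all 11 outcomes (best union: 7/11)
no size-2 subset reaches all 11 outcomes (best union: 10/11)
the canonical winner is {1, 2, 4}: size 3, full 11-outcome coverage, earliest index list among size-3 covers
Answer: 3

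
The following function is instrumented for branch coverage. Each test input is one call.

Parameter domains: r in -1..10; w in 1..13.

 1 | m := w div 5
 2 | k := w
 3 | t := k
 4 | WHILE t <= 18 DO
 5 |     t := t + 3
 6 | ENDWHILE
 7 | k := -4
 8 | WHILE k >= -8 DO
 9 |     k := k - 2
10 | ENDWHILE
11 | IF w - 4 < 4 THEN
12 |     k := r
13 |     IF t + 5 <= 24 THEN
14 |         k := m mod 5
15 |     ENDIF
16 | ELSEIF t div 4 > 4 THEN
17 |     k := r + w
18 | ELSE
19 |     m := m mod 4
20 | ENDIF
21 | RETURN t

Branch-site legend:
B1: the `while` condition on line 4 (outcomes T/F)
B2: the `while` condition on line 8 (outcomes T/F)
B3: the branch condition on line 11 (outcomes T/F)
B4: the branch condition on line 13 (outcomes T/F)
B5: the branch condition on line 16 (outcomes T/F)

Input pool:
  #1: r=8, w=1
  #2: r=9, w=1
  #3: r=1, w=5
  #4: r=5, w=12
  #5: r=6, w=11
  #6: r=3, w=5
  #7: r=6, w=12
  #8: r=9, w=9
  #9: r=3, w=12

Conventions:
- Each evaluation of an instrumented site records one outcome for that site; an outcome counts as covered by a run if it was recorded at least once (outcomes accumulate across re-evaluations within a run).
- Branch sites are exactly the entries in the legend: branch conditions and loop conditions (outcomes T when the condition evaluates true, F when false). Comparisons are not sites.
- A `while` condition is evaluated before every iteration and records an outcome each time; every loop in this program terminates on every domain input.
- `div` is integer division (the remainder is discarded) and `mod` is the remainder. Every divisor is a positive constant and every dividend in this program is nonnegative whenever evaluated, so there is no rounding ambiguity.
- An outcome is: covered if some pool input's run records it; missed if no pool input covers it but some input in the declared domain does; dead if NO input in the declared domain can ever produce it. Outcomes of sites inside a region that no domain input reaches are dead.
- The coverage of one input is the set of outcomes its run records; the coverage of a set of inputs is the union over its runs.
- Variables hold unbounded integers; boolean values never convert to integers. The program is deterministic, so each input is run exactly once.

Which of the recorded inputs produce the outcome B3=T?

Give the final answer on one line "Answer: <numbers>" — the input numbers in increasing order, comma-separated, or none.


input #1 (r=8, w=1): hits B3=T
input #2 (r=9, w=1): hits B3=T
input #3 (r=1, w=5): hits B3=T
input #4 (r=5, w=12): never hits B3=T
input #5 (r=6, w=11): never hits B3=T
input #6 (r=3, w=5): hits B3=T
input #7 (r=6, w=12): never hits B3=T
input #8 (r=9, w=9): never hits B3=T
input #9 (r=3, w=12): never hits B3=T
Answer: 1, 2, 3, 6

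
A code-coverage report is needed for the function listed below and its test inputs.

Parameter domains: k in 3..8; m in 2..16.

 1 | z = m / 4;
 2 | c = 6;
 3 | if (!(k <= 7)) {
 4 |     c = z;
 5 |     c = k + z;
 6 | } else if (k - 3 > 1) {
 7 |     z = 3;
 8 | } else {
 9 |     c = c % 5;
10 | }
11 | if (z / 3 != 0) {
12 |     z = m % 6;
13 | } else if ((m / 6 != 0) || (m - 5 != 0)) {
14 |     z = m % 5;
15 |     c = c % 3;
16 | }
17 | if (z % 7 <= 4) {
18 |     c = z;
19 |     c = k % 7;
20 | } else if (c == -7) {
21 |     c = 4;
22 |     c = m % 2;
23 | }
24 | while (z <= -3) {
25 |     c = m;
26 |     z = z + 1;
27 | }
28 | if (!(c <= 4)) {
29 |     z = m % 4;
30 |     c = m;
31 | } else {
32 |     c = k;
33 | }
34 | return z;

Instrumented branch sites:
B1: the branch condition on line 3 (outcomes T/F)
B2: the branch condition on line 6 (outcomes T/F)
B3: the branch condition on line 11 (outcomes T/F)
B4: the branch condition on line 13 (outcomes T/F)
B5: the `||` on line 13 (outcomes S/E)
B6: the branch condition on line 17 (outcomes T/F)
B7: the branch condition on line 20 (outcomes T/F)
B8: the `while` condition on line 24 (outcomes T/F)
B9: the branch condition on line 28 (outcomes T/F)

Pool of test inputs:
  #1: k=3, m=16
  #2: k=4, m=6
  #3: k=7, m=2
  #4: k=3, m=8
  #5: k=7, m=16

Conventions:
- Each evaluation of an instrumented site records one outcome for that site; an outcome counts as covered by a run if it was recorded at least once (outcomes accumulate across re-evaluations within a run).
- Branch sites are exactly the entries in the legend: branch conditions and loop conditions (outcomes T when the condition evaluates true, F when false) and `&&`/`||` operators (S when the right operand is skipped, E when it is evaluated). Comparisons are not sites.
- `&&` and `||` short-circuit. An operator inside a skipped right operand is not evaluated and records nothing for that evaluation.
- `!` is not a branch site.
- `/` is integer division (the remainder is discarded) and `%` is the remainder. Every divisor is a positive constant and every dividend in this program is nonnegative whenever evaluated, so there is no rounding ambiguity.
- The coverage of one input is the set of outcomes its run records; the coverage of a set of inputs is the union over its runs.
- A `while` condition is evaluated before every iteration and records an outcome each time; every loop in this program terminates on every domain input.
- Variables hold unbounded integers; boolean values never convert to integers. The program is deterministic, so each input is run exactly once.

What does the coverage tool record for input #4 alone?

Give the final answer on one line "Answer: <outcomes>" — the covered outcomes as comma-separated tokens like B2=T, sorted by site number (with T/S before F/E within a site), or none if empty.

Simulating input #4 (k=3, m=8) step by step:
  B1->F, B2->F, B3->F, B5->S, B4->T, B6->T, B8->F, B9->F
distinct outcomes covered: B1=F, B2=F, B3=F, B4=T, B5=S, B6=T, B8=F, B9=F

Answer: B1=F, B2=F, B3=F, B4=T, B5=S, B6=T, B8=F, B9=F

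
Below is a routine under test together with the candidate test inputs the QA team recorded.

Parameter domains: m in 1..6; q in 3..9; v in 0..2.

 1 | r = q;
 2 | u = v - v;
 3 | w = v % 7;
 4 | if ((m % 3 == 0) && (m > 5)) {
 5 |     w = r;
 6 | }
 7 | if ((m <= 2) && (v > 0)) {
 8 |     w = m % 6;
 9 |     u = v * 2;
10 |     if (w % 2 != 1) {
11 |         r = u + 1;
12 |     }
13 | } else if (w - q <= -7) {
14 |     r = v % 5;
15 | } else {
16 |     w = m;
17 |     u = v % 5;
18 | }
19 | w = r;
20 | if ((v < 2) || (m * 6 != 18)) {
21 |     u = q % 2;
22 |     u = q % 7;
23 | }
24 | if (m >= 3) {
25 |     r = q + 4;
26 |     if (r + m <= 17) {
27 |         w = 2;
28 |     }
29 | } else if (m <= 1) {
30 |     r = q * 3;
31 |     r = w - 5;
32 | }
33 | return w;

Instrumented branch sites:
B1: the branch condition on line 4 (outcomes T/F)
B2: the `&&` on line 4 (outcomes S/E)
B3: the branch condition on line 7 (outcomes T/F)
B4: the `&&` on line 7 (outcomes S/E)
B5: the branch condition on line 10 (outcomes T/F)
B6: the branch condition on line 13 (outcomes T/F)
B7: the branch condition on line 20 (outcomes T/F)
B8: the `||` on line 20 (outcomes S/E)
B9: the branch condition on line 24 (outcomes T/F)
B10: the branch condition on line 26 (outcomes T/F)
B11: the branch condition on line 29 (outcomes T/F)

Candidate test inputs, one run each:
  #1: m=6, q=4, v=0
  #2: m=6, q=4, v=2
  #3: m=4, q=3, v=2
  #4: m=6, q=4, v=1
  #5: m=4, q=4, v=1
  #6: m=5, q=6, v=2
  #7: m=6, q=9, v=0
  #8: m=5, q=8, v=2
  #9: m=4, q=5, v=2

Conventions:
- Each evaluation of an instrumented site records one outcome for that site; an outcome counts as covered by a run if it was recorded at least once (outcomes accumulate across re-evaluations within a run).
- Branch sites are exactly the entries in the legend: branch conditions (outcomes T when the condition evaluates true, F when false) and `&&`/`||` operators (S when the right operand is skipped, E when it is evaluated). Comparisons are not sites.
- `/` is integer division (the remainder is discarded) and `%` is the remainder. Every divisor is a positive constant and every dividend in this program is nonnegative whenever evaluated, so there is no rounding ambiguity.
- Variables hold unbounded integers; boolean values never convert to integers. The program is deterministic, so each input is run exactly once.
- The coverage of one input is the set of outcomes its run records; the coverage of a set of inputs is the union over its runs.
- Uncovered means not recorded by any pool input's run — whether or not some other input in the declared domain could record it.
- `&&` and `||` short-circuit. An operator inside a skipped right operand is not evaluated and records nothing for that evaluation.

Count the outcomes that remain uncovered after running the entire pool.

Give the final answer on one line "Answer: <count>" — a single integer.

run #1 (m=6, q=4, v=0) runs B2->E, B1->T, B4->S, B3->F, B6->F, B8->S, B7->T, B9->T, B10->T; records B1=T, B2=E, B3=F, B4=S, B6=F, B7=T, B8=S, B9=T, B10=T
run #2 (m=6, q=4, v=2) runs B2->E, B1->T, B4->S, B3->F, B6->F, B8->E, B7->T, B9->T, B10->T; records B1=T, B2=E, B3=F, B4=S, B6=F, B7=T, B8=E, B9=T, B10=T
run #3 (m=4, q=3, v=2) runs B2->S, B1->F, B4->S, B3->F, B6->F, B8->E, B7->T, B9->T, B10->T; records B1=F, B2=S, B3=F, B4=S, B6=F, B7=T, B8=E, B9=T, B10=T
run #4 (m=6, q=4, v=1) runs B2->E, B1->T, B4->S, B3->F, B6->F, B8->S, B7->T, B9->T, B10->T; records B1=T, B2=E, B3=F, B4=S, B6=F, B7=T, B8=S, B9=T, B10=T
run #5 (m=4, q=4, v=1) runs B2->S, B1->F, B4->S, B3->F, B6->F, B8->S, B7->T, B9->T, B10->T; records B1=F, B2=S, B3=F, B4=S, B6=F, B7=T, B8=S, B9=T, B10=T
run #6 (m=5, q=6, v=2) runs B2->S, B1->F, B4->S, B3->F, B6->F, B8->E, B7->T, B9->T, B10->T; records B1=F, B2=S, B3=F, B4=S, B6=F, B7=T, B8=E, B9=T, B10=T
run #7 (m=6, q=9, v=0) runs B2->E, B1->T, B4->S, B3->F, B6->F, B8->S, B7->T, B9->T, B10->F; records B1=T, B2=E, B3=F, B4=S, B6=F, B7=T, B8=S, B9=T, B10=F
run #8 (m=5, q=8, v=2) runs B2->S, B1->F, B4->S, B3->F, B6->F, B8->E, B7->T, B9->T, B10->T; records B1=F, B2=S, B3=F, B4=S, B6=F, B7=T, B8=E, B9=T, B10=T
run #9 (m=4, q=5, v=2) runs B2->S, B1->F, B4->S, B3->F, B6->F, B8->E, B7->T, B9->T, B10->T; records B1=F, B2=S, B3=F, B4=S, B6=F, B7=T, B8=E, B9=T, B10=T
union over the pool: B1=T, B1=F, B2=S, B2=E, B3=F, B4=S, B6=F, B7=T, B8=S, B8=E, B9=T, B10=T, B10=F
uncovered (9 of 22): B3=T, B4=E, B5=T, B5=F, B6=T, B7=F, B9=F, B11=T, B11=F

Answer: 9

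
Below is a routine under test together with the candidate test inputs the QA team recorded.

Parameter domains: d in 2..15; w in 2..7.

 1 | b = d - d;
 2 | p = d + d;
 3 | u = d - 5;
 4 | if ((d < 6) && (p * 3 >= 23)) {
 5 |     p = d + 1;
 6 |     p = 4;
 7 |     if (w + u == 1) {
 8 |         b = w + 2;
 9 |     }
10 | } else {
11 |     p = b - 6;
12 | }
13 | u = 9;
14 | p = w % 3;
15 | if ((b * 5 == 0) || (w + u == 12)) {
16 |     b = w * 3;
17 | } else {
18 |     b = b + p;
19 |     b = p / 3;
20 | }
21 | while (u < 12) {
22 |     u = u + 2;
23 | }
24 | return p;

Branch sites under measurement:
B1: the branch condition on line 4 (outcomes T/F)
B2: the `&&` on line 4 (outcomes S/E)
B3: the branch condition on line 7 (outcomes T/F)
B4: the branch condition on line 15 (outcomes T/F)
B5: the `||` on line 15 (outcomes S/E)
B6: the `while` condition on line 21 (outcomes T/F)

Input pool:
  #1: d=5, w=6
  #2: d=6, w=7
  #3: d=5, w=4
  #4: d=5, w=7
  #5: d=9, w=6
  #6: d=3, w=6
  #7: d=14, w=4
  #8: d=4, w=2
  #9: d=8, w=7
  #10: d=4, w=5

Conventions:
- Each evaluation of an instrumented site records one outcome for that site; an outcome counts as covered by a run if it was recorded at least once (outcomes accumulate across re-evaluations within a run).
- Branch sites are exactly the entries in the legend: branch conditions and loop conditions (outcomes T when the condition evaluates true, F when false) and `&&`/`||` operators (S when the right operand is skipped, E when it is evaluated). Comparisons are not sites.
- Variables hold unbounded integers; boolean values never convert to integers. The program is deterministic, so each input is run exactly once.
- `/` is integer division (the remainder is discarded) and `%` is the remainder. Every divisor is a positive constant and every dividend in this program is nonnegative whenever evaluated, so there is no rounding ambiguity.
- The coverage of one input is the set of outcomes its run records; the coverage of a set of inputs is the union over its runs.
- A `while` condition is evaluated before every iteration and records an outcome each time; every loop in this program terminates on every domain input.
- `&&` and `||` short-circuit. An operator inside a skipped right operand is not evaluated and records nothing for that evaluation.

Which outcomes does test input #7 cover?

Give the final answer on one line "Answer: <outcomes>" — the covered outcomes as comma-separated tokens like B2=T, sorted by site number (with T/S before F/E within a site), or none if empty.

Running input #7 (d=14, w=4), event by event:
  B2->S, B1->F, B5->S, B4->T, B6->T, B6->T, B6->F
as a set, this run covers: B1=F, B2=S, B4=T, B5=S, B6=T, B6=F

Answer: B1=F, B2=S, B4=T, B5=S, B6=T, B6=F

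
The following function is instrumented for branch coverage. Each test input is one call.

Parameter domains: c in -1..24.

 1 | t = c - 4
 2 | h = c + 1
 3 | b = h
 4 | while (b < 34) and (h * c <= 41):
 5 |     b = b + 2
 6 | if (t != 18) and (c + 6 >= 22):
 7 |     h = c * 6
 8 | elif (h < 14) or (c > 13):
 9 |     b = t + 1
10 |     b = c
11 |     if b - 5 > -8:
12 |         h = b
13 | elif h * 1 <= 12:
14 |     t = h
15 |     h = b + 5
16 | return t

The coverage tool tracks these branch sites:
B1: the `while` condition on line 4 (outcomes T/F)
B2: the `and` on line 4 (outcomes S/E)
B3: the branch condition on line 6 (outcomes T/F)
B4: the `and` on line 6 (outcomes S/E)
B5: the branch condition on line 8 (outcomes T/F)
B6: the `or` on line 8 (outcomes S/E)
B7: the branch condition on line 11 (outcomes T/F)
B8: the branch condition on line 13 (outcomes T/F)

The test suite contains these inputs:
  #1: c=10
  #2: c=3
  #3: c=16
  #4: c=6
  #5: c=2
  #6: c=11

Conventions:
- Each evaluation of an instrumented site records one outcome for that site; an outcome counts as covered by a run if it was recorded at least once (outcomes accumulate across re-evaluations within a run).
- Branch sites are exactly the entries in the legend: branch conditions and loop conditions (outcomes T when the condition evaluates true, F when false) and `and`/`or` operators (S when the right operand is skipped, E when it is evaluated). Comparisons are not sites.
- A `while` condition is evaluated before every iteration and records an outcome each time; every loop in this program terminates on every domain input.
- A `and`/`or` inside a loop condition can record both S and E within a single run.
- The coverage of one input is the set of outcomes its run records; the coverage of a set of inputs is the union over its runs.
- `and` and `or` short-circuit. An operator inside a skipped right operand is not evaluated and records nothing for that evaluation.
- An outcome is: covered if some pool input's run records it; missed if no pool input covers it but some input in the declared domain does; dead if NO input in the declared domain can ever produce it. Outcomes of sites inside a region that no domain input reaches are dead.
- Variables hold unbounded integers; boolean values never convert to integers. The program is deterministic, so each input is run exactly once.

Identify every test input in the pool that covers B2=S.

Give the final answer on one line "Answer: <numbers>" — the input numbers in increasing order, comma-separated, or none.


input #1 (c=10): does not record B2=S
input #2 (c=3): records B2=S
input #3 (c=16): does not record B2=S
input #4 (c=6): does not record B2=S
input #5 (c=2): records B2=S
input #6 (c=11): does not record B2=S
Answer: 2, 5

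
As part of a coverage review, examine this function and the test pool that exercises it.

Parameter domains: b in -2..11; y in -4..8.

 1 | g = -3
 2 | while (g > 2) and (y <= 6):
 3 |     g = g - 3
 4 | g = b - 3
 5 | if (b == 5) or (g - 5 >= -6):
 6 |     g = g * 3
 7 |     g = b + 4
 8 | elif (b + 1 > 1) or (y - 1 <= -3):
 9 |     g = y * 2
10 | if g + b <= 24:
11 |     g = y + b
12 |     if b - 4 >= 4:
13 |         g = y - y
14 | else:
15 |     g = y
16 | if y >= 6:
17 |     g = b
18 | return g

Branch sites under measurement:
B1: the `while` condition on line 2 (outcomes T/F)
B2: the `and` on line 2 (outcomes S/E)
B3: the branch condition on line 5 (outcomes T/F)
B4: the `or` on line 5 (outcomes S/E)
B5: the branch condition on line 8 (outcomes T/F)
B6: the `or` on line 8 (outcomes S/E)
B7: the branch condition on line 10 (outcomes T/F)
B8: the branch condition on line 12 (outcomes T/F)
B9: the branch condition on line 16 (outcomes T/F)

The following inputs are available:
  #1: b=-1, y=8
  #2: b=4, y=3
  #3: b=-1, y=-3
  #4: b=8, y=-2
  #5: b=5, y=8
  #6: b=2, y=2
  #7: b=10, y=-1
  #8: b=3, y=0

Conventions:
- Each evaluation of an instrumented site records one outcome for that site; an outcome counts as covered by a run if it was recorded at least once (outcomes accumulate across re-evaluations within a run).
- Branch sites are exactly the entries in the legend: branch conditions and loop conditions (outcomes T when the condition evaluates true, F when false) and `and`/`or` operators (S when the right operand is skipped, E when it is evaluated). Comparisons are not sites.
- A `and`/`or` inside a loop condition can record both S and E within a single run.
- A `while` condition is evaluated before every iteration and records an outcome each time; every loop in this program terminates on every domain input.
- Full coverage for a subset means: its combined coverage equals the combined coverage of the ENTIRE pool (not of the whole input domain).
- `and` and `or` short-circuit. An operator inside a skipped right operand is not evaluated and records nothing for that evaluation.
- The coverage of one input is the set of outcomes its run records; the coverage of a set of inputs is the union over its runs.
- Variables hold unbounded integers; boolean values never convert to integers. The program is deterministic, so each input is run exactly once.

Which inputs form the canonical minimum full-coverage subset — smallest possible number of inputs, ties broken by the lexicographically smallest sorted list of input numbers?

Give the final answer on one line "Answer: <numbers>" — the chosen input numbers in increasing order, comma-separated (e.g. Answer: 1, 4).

run #1 (b=-1, y=8) runs B2->S, B1->F, B4->E, B3->F, B6->E, B5->F, B7->T, B8->F, B9->T; records B1=F, B2=S, B3=F, B4=E, B5=F, B6=E, B7=T, B8=F, B9=T
run #2 (b=4, y=3) runs B2->S, B1->F, B4->E, B3->T, B7->T, B8->F, B9->F; records B1=F, B2=S, B3=T, B4=E, B7=T, B8=F, B9=F
run #3 (b=-1, y=-3) runs B2->S, B1->F, B4->E, B3->F, B6->E, B5->T, B7->T, B8->F, B9->F; records B1=F, B2=S, B3=F, B4=E, B5=T, B6=E, B7=T, B8=F, B9=F
run #4 (b=8, y=-2) runs B2->S, B1->F, B4->E, B3->T, B7->T, B8->T, B9->F; records B1=F, B2=S, B3=T, B4=E, B7=T, B8=T, B9=F
run #5 (b=5, y=8) runs B2->S, B1->F, B4->S, B3->T, B7->T, B8->F, B9->T; records B1=F, B2=S, B3=T, B4=S, B7=T, B8=F, B9=T
run #6 (b=2, y=2) runs B2->S, B1->F, B4->E, B3->T, B7->T, B8->F, B9->F; records B1=F, B2=S, B3=T, B4=E, B7=T, B8=F, B9=F
run #7 (b=10, y=-1) runs B2->S, B1->F, B4->E, B3->T, B7->T, B8->T, B9->F; records B1=F, B2=S, B3=T, B4=E, B7=T, B8=T, B9=F
run #8 (b=3, y=0) runs B2->S, B1->F, B4->E, B3->T, B7->T, B8->F, B9->F; records B1=F, B2=S, B3=T, B4=E, B7=T, B8=F, B9=F
the full pool covers 14 outcomes: B1=F, B2=S, B3=T, B3=F, B4=S, B4=E, B5=T, B5=F, B6=E, B7=T, B8=T, B8=F, B9=T, B9=F
size 1 is not enough: best union over all size-1 subsets is 9/14
size 2 is not enough: best union over all size-2 subsets is 12/14
size 3 is not enough: best union over all size-3 subsets is 13/14
size 4: inputs {1, 3, 4, 5} cover all 14 outcomes, and no lexicographically smaller subset of this size does

Answer: 1, 3, 4, 5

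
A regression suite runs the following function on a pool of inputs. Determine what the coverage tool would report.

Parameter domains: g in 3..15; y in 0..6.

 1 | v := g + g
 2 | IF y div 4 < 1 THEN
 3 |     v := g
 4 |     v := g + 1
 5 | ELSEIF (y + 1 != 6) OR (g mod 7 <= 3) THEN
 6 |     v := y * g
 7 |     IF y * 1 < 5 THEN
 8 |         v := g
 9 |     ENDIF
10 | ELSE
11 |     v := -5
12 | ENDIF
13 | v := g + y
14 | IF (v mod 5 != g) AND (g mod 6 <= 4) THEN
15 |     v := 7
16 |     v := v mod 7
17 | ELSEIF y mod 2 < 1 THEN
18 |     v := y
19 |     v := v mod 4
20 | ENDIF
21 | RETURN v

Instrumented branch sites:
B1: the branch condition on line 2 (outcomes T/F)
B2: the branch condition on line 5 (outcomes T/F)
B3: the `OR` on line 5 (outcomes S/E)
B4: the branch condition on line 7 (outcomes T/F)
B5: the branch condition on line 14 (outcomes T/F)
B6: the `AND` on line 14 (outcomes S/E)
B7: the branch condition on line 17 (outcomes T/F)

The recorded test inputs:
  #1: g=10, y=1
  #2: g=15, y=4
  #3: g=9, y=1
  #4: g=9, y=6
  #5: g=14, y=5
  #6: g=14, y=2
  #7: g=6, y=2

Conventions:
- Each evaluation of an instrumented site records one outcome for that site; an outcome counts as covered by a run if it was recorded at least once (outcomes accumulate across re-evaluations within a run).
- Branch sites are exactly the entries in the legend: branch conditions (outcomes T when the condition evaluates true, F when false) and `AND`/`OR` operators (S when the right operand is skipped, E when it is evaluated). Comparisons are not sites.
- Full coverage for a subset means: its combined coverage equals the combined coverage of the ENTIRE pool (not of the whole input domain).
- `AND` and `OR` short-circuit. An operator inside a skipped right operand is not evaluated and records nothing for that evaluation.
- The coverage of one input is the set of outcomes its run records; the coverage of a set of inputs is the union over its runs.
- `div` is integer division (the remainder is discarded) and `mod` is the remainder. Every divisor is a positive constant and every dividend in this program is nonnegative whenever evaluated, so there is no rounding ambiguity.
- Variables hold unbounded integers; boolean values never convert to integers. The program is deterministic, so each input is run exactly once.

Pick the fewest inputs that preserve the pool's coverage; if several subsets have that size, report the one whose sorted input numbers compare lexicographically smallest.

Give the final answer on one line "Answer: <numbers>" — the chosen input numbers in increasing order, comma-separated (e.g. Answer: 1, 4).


run #1 (g=10, y=1) runs B1->T, B6->E, B5->T; records B1=T, B5=T, B6=E
run #2 (g=15, y=4) runs B1->F, B3->S, B2->T, B4->T, B6->E, B5->T; records B1=F, B2=T, B3=S, B4=T, B5=T, B6=E
run #3 (g=9, y=1) runs B1->T, B6->E, B5->T; records B1=T, B5=T, B6=E
run #4 (g=9, y=6) runs B1->F, B3->S, B2->T, B4->F, B6->E, B5->T; records B1=F, B2=T, B3=S, B4=F, B5=T, B6=E
run #5 (g=14, y=5) runs B1->F, B3->E, B2->T, B4->F, B6->E, B5->T; records B1=F, B2=T, B3=E, B4=F, B5=T, B6=E
run #6 (g=14, y=2) runs B1->T, B6->E, B5->T; records B1=T, B5=T, B6=E
run #7 (g=6, y=2) runs B1->T, B6->E, B5->T; records B1=T, B5=T, B6=E
the full pool covers 9 outcomes: B1=T, B1=F, B2=T, B3=S, B3=E, B4=T, B4=F, B5=T, B6=E
size 1 is not enough: best union over all size-1 subsets is 6/9
size 2 is not enough: best union over all size-2 subsets is 8/9
inputs {1, 2, 5} (size 3) cover everything; no size-3 subset with a lexicographically smaller index list covers all 9
Answer: 1, 2, 5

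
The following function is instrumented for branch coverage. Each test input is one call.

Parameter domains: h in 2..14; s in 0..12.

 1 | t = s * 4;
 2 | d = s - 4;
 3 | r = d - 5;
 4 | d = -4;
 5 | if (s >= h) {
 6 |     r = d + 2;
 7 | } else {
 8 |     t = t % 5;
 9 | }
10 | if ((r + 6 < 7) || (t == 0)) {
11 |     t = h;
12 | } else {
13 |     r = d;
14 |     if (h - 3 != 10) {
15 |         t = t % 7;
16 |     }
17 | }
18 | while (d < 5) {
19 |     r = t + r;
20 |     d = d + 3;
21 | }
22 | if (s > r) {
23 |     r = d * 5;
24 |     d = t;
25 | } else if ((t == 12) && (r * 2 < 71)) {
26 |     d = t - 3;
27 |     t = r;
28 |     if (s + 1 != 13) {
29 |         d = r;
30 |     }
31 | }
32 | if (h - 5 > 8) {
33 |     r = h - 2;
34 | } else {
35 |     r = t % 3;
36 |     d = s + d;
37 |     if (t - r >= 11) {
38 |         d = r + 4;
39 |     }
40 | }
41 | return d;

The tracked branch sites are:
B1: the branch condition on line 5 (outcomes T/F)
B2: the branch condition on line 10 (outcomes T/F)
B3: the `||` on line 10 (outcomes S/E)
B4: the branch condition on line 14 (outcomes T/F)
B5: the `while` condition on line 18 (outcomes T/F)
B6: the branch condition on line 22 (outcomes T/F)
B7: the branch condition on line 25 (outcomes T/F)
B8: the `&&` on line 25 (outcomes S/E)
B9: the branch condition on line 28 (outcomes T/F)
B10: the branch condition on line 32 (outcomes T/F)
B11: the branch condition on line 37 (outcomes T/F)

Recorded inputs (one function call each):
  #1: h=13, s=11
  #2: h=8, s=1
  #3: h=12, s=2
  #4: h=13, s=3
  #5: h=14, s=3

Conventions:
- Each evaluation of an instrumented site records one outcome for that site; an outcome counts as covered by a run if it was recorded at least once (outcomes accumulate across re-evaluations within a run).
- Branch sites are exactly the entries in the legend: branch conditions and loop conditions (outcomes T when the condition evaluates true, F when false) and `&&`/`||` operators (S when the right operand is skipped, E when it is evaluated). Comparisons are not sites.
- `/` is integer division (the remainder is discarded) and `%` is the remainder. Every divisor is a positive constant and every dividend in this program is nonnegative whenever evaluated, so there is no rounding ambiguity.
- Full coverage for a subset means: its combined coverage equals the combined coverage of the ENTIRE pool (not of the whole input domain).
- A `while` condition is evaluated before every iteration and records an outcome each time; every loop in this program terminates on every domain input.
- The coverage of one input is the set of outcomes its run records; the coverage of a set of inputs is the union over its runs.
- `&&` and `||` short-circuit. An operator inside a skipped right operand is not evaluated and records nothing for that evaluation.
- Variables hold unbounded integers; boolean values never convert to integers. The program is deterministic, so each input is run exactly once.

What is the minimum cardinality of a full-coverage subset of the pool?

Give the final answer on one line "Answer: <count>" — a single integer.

input #1 (h=13, s=11): events B1->F, B3->E, B2->F, B4->F, B5->T, B5->T, B5->T, B5->F, B6->T, B10->F, B11->F; covers B1=F, B2=F, B3=E, B4=F, B5=T, B5=F, B6=T, B10=F, B11=F
input #2 (h=8, s=1): events B1->F, B3->S, B2->T, B5->T, B5->T, B5->T, B5->F, B6->F, B8->S, B7->F, B10->F, B11->F; covers B1=F, B2=T, B3=S, B5=T, B5=F, B6=F, B7=F, B8=S, B10=F, B11=F
input #3 (h=12, s=2): events B1->F, B3->S, B2->T, B5->T, B5->T, B5->T, B5->F, B6->F, B8->E, B7->T, B9->T, B10->F, B11->T; covers B1=F, B2=T, B3=S, B5=T, B5=F, B6=F, B7=T, B8=E, B9=T, B10=F, B11=T
input #4 (h=13, s=3): events B1->F, B3->S, B2->T, B5->T, B5->T, B5->T, B5->F, B6->F, B8->S, B7->F, B10->F, B11->T; covers B1=F, B2=T, B3=S, B5=T, B5=F, B6=F, B7=F, B8=S, B10=F, B11=T
input #5 (h=14, s=3): events B1->F, B3->S, B2->T, B5->T, B5->T, B5->T, B5->F, B6->F, B8->S, B7->F, B10->T; covers B1=F, B2=T, B3=S, B5=T, B5=F, B6=F, B7=F, B8=S, B10=T
union over all inputs: B1=F, B2=T, B2=F, B3=S, B3=E, B4=F, B5=T, B5=F, B6=T, B6=F, B7=T, B7=F, B8=S, B8=E, B9=T, B10=T, B10=F, B11=T, B11=F (19 outcomes)
no size-1 subset reaches all 19 outcomes (best union: 11/19)
no size-2 subset reaches all 19 outcomes (best union: 16/19)
inputs {1, 3, 5} (size 3) cover everything; no size-3 subset with a lexicographically smaller index list covers all 19

Answer: 3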